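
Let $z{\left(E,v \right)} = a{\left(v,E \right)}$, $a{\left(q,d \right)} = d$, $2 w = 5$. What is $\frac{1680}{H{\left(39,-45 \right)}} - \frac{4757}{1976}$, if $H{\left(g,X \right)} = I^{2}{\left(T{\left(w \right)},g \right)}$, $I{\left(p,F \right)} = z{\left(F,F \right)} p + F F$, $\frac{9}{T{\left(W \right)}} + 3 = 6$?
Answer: $- \frac{11684909}{4855032} \approx -2.4068$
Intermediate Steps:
$w = \frac{5}{2}$ ($w = \frac{1}{2} \cdot 5 = \frac{5}{2} \approx 2.5$)
$T{\left(W \right)} = 3$ ($T{\left(W \right)} = \frac{9}{-3 + 6} = \frac{9}{3} = 9 \cdot \frac{1}{3} = 3$)
$z{\left(E,v \right)} = E$
$I{\left(p,F \right)} = F^{2} + F p$ ($I{\left(p,F \right)} = F p + F F = F p + F^{2} = F^{2} + F p$)
$H{\left(g,X \right)} = g^{2} \left(3 + g\right)^{2}$ ($H{\left(g,X \right)} = \left(g \left(g + 3\right)\right)^{2} = \left(g \left(3 + g\right)\right)^{2} = g^{2} \left(3 + g\right)^{2}$)
$\frac{1680}{H{\left(39,-45 \right)}} - \frac{4757}{1976} = \frac{1680}{39^{2} \left(3 + 39\right)^{2}} - \frac{4757}{1976} = \frac{1680}{1521 \cdot 42^{2}} - \frac{4757}{1976} = \frac{1680}{1521 \cdot 1764} - \frac{4757}{1976} = \frac{1680}{2683044} - \frac{4757}{1976} = 1680 \cdot \frac{1}{2683044} - \frac{4757}{1976} = \frac{20}{31941} - \frac{4757}{1976} = - \frac{11684909}{4855032}$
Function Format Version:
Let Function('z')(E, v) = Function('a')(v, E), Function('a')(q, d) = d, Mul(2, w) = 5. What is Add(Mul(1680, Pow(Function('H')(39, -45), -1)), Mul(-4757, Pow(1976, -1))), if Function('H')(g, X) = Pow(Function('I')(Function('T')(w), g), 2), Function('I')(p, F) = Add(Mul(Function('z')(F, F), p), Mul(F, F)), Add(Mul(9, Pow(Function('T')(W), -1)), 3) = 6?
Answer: Rational(-11684909, 4855032) ≈ -2.4068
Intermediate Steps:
w = Rational(5, 2) (w = Mul(Rational(1, 2), 5) = Rational(5, 2) ≈ 2.5000)
Function('T')(W) = 3 (Function('T')(W) = Mul(9, Pow(Add(-3, 6), -1)) = Mul(9, Pow(3, -1)) = Mul(9, Rational(1, 3)) = 3)
Function('z')(E, v) = E
Function('I')(p, F) = Add(Pow(F, 2), Mul(F, p)) (Function('I')(p, F) = Add(Mul(F, p), Mul(F, F)) = Add(Mul(F, p), Pow(F, 2)) = Add(Pow(F, 2), Mul(F, p)))
Function('H')(g, X) = Mul(Pow(g, 2), Pow(Add(3, g), 2)) (Function('H')(g, X) = Pow(Mul(g, Add(g, 3)), 2) = Pow(Mul(g, Add(3, g)), 2) = Mul(Pow(g, 2), Pow(Add(3, g), 2)))
Add(Mul(1680, Pow(Function('H')(39, -45), -1)), Mul(-4757, Pow(1976, -1))) = Add(Mul(1680, Pow(Mul(Pow(39, 2), Pow(Add(3, 39), 2)), -1)), Mul(-4757, Pow(1976, -1))) = Add(Mul(1680, Pow(Mul(1521, Pow(42, 2)), -1)), Mul(-4757, Rational(1, 1976))) = Add(Mul(1680, Pow(Mul(1521, 1764), -1)), Rational(-4757, 1976)) = Add(Mul(1680, Pow(2683044, -1)), Rational(-4757, 1976)) = Add(Mul(1680, Rational(1, 2683044)), Rational(-4757, 1976)) = Add(Rational(20, 31941), Rational(-4757, 1976)) = Rational(-11684909, 4855032)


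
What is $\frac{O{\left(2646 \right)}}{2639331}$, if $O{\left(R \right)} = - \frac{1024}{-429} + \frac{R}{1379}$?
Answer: $\frac{363890}{223057780803} \approx 1.6314 \cdot 10^{-6}$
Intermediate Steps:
$O{\left(R \right)} = \frac{1024}{429} + \frac{R}{1379}$ ($O{\left(R \right)} = \left(-1024\right) \left(- \frac{1}{429}\right) + R \frac{1}{1379} = \frac{1024}{429} + \frac{R}{1379}$)
$\frac{O{\left(2646 \right)}}{2639331} = \frac{\frac{1024}{429} + \frac{1}{1379} \cdot 2646}{2639331} = \left(\frac{1024}{429} + \frac{378}{197}\right) \frac{1}{2639331} = \frac{363890}{84513} \cdot \frac{1}{2639331} = \frac{363890}{223057780803}$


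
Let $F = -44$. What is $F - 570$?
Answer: $-614$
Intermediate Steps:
$F - 570 = -44 - 570 = -614$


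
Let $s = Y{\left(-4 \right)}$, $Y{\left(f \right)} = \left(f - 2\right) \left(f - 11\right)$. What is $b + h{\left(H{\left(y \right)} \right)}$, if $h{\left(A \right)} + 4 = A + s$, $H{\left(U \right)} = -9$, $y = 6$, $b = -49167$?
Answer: $-49090$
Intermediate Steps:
$Y{\left(f \right)} = \left(-11 + f\right) \left(-2 + f\right)$ ($Y{\left(f \right)} = \left(-2 + f\right) \left(-11 + f\right) = \left(-11 + f\right) \left(-2 + f\right)$)
$s = 90$ ($s = 22 + \left(-4\right)^{2} - -52 = 22 + 16 + 52 = 90$)
$h{\left(A \right)} = 86 + A$ ($h{\left(A \right)} = -4 + \left(A + 90\right) = -4 + \left(90 + A\right) = 86 + A$)
$b + h{\left(H{\left(y \right)} \right)} = -49167 + \left(86 - 9\right) = -49167 + 77 = -49090$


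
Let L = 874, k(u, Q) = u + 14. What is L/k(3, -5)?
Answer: 874/17 ≈ 51.412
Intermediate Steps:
k(u, Q) = 14 + u
L/k(3, -5) = 874/(14 + 3) = 874/17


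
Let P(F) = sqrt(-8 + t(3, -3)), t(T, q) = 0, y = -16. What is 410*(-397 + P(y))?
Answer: -162770 + 820*I*sqrt(2) ≈ -1.6277e+5 + 1159.7*I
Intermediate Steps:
P(F) = 2*I*sqrt(2) (P(F) = sqrt(-8 + 0) = sqrt(-8) = 2*I*sqrt(2))
410*(-397 + P(y)) = 410*(-397 + 2*I*sqrt(2)) = -162770 + 820*I*sqrt(2)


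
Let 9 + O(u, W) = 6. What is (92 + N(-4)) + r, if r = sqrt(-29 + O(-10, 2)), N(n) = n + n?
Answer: 84 + 4*I*sqrt(2) ≈ 84.0 + 5.6569*I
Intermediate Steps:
O(u, W) = -3 (O(u, W) = -9 + 6 = -3)
N(n) = 2*n
r = 4*I*sqrt(2) (r = sqrt(-29 - 3) = sqrt(-32) = 4*I*sqrt(2) ≈ 5.6569*I)
(92 + N(-4)) + r = (92 + 2*(-4)) + 4*I*sqrt(2) = (92 - 8) + 4*I*sqrt(2) = 84 + 4*I*sqrt(2)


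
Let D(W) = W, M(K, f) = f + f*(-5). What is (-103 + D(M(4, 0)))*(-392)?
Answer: 40376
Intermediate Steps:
M(K, f) = -4*f (M(K, f) = f - 5*f = -4*f)
(-103 + D(M(4, 0)))*(-392) = (-103 - 4*0)*(-392) = (-103 + 0)*(-392) = -103*(-392) = 40376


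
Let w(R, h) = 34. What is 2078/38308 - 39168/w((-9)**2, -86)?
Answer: -22064369/19154 ≈ -1151.9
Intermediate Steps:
2078/38308 - 39168/w((-9)**2, -86) = 2078/38308 - 39168/34 = 2078*(1/38308) - 39168*1/34 = 1039/19154 - 1152 = -22064369/19154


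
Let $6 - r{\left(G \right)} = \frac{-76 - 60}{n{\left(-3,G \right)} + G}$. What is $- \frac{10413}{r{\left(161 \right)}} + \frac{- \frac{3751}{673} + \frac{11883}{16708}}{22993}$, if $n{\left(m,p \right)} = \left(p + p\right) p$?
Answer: $- \frac{4117755659744316571}{2373696325638772} \approx -1734.7$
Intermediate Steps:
$n{\left(m,p \right)} = 2 p^{2}$ ($n{\left(m,p \right)} = 2 p p = 2 p^{2}$)
$r{\left(G \right)} = 6 + \frac{136}{G + 2 G^{2}}$ ($r{\left(G \right)} = 6 - \frac{-76 - 60}{2 G^{2} + G} = 6 - - \frac{136}{G + 2 G^{2}} = 6 + \frac{136}{G + 2 G^{2}}$)
$- \frac{10413}{r{\left(161 \right)}} + \frac{- \frac{3751}{673} + \frac{11883}{16708}}{22993} = - \frac{10413}{2 \cdot \frac{1}{161} \frac{1}{1 + 2 \cdot 161} \left(68 + 3 \cdot 161 + 6 \cdot 161^{2}\right)} + \frac{- \frac{3751}{673} + \frac{11883}{16708}}{22993} = - \frac{10413}{2 \cdot \frac{1}{161} \frac{1}{1 + 322} \left(68 + 483 + 6 \cdot 25921\right)} + \left(\left(-3751\right) \frac{1}{673} + 11883 \cdot \frac{1}{16708}\right) \frac{1}{22993} = - \frac{10413}{2 \cdot \frac{1}{161} \cdot \frac{1}{323} \left(68 + 483 + 155526\right)} + \left(- \frac{3751}{673} + \frac{11883}{16708}\right) \frac{1}{22993} = - \frac{10413}{2 \cdot \frac{1}{161} \cdot \frac{1}{323} \cdot 156077} - \frac{54674449}{258544420612} = - \frac{10413}{\frac{18362}{3059}} - \frac{54674449}{258544420612} = \left(-10413\right) \frac{3059}{18362} - \frac{54674449}{258544420612} = - \frac{31853367}{18362} - \frac{54674449}{258544420612} = - \frac{4117755659744316571}{2373696325638772}$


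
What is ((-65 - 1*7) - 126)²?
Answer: 39204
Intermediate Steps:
((-65 - 1*7) - 126)² = ((-65 - 7) - 126)² = (-72 - 126)² = (-198)² = 39204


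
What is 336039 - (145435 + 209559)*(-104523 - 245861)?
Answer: 124384553735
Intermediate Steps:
336039 - (145435 + 209559)*(-104523 - 245861) = 336039 - 354994*(-350384) = 336039 - 1*(-124384217696) = 336039 + 124384217696 = 124384553735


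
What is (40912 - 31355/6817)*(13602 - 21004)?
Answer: -2064164274098/6817 ≈ -3.0280e+8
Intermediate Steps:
(40912 - 31355/6817)*(13602 - 21004) = (40912 - 31355*1/6817)*(-7402) = (40912 - 31355/6817)*(-7402) = (278865749/6817)*(-7402) = -2064164274098/6817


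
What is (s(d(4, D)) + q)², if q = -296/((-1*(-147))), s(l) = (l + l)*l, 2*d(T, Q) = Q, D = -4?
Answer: 774400/21609 ≈ 35.837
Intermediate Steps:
d(T, Q) = Q/2
s(l) = 2*l² (s(l) = (2*l)*l = 2*l²)
q = -296/147 ≈ -2.0136
(s(d(4, D)) + q)² = (2*((½)*(-4))² - 296/147)² = (2*(-2)² - 296/147)² = (2*4 - 296/147)² = (8 - 296/147)² = (880/147)² = 774400/21609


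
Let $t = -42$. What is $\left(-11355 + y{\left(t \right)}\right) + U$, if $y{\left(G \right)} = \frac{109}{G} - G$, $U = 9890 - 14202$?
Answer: $- \frac{656359}{42} \approx -15628.0$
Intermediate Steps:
$U = -4312$ ($U = 9890 - 14202 = -4312$)
$y{\left(G \right)} = - G + \frac{109}{G}$
$\left(-11355 + y{\left(t \right)}\right) + U = \left(-11355 + \left(\left(-1\right) \left(-42\right) + \frac{109}{-42}\right)\right) - 4312 = \left(-11355 + \left(42 + 109 \left(- \frac{1}{42}\right)\right)\right) - 4312 = \left(-11355 + \left(42 - \frac{109}{42}\right)\right) - 4312 = \left(-11355 + \frac{1655}{42}\right) - 4312 = - \frac{475255}{42} - 4312 = - \frac{656359}{42}$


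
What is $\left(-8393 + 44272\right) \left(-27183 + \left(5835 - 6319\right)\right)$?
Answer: $-992664293$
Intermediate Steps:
$\left(-8393 + 44272\right) \left(-27183 + \left(5835 - 6319\right)\right) = 35879 \left(-27183 + \left(5835 - 6319\right)\right) = 35879 \left(-27183 - 484\right) = 35879 \left(-27667\right) = -992664293$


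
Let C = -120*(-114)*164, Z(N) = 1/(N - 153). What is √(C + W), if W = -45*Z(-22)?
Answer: 3*√305368035/35 ≈ 1497.8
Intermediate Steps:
Z(N) = 1/(-153 + N)
W = 9/35 (W = -45/(-153 - 22) = -45/(-175) = -45*(-1/175) = 9/35 ≈ 0.25714)
C = 2243520 (C = 13680*164 = 2243520)
√(C + W) = √(2243520 + 9/35) = √(78523209/35) = 3*√305368035/35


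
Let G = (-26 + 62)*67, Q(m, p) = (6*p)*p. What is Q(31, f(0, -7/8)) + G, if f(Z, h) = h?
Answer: 77331/32 ≈ 2416.6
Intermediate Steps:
Q(m, p) = 6*p²
G = 2412 (G = 36*67 = 2412)
Q(31, f(0, -7/8)) + G = 6*(-7/8)² + 2412 = 6*(49/64) + 2412 = 147/32 + 2412 = 77331/32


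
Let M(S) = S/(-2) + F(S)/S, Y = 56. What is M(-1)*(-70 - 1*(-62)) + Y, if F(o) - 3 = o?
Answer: 68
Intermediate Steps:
F(o) = 3 + o
M(S) = -S/2 + (3 + S)/S (M(S) = S/(-2) + (3 + S)/S = S*(-½) + (3 + S)/S = -S/2 + (3 + S)/S)
M(-1)*(-70 - 1*(-62)) + Y = (1 + 3/(-1) - ½*(-1))*(-70 - 1*(-62)) + 56 = (1 + 3*(-1) + ½)*(-70 + 62) + 56 = (1 - 3 + ½)*(-8) + 56 = -3/2*(-8) + 56 = 12 + 56 = 68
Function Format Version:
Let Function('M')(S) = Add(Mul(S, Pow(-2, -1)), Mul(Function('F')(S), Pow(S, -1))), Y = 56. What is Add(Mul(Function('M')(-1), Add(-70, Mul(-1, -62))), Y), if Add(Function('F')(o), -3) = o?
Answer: 68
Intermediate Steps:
Function('F')(o) = Add(3, o)
Function('M')(S) = Add(Mul(Rational(-1, 2), S), Mul(Pow(S, -1), Add(3, S))) (Function('M')(S) = Add(Mul(S, Pow(-2, -1)), Mul(Add(3, S), Pow(S, -1))) = Add(Mul(S, Rational(-1, 2)), Mul(Pow(S, -1), Add(3, S))) = Add(Mul(Rational(-1, 2), S), Mul(Pow(S, -1), Add(3, S))))
Add(Mul(Function('M')(-1), Add(-70, Mul(-1, -62))), Y) = Add(Mul(Add(1, Mul(3, Pow(-1, -1)), Mul(Rational(-1, 2), -1)), Add(-70, Mul(-1, -62))), 56) = Add(Mul(Add(1, Mul(3, -1), Rational(1, 2)), Add(-70, 62)), 56) = Add(Mul(Add(1, -3, Rational(1, 2)), -8), 56) = Add(Mul(Rational(-3, 2), -8), 56) = Add(12, 56) = 68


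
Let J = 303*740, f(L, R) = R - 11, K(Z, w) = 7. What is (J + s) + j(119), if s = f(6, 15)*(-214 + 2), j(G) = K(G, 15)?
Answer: 223379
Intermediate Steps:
j(G) = 7
f(L, R) = -11 + R
J = 224220
s = -848 (s = (-11 + 15)*(-214 + 2) = 4*(-212) = -848)
(J + s) + j(119) = (224220 - 848) + 7 = 223372 + 7 = 223379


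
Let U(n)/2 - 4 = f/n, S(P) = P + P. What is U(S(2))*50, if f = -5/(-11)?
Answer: 4525/11 ≈ 411.36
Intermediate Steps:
S(P) = 2*P
f = 5/11 (f = -5*(-1/11) = 5/11 ≈ 0.45455)
U(n) = 8 + 10/(11*n) (U(n) = 8 + 2*(5/(11*n)) = 8 + 10/(11*n))
U(S(2))*50 = (8 + 10/(11*((2*2))))*50 = (8 + (10/11)/4)*50 = (8 + (10/11)*(1/4))*50 = (8 + 5/22)*50 = (181/22)*50 = 4525/11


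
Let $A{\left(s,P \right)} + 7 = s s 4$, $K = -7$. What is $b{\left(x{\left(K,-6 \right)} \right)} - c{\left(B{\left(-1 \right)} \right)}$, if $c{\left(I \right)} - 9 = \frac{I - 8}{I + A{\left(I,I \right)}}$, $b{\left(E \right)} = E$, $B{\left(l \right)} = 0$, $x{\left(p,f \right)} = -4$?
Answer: $- \frac{99}{7} \approx -14.143$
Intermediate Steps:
$A{\left(s,P \right)} = -7 + 4 s^{2}$ ($A{\left(s,P \right)} = -7 + s s 4 = -7 + s^{2} \cdot 4 = -7 + 4 s^{2}$)
$c{\left(I \right)} = 9 + \frac{-8 + I}{-7 + I + 4 I^{2}}$ ($c{\left(I \right)} = 9 + \frac{I - 8}{I + \left(-7 + 4 I^{2}\right)} = 9 + \frac{-8 + I}{-7 + I + 4 I^{2}}$)
$b{\left(x{\left(K,-6 \right)} \right)} - c{\left(B{\left(-1 \right)} \right)} = -4 - \frac{-71 + 10 \cdot 0 + 36 \cdot 0^{2}}{-7 + 0 + 4 \cdot 0^{2}} = -4 - \frac{-71 + 0 + 36 \cdot 0}{-7 + 0 + 4 \cdot 0} = -4 - \frac{-71 + 0 + 0}{-7 + 0 + 0} = -4 - \frac{1}{-7} \left(-71\right) = -4 - \left(- \frac{1}{7}\right) \left(-71\right) = -4 - \frac{71}{7} = - \frac{99}{7}$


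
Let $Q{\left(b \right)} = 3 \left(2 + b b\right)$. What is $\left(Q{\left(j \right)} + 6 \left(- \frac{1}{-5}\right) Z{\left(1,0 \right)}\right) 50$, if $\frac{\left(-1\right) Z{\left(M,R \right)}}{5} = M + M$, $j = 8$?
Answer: $9300$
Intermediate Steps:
$Z{\left(M,R \right)} = - 10 M$ ($Z{\left(M,R \right)} = - 5 \left(M + M\right) = - 5 \cdot 2 M = - 10 M$)
$Q{\left(b \right)} = 6 + 3 b^{2}$ ($Q{\left(b \right)} = 3 \left(2 + b^{2}\right) = 6 + 3 b^{2}$)
$\left(Q{\left(j \right)} + 6 \left(- \frac{1}{-5}\right) Z{\left(1,0 \right)}\right) 50 = \left(\left(6 + 3 \cdot 8^{2}\right) + 6 \left(- \frac{1}{-5}\right) \left(\left(-10\right) 1\right)\right) 50 = \left(\left(6 + 3 \cdot 64\right) + 6 \left(\left(-1\right) \left(- \frac{1}{5}\right)\right) \left(-10\right)\right) 50 = \left(\left(6 + 192\right) + 6 \cdot \frac{1}{5} \left(-10\right)\right) 50 = \left(198 + \frac{6}{5} \left(-10\right)\right) 50 = \left(198 - 12\right) 50 = 186 \cdot 50 = 9300$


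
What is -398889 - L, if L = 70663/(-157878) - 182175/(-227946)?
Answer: -1196257816715432/2998971549 ≈ -3.9889e+5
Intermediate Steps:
L = 1054506371/2998971549 (L = 70663*(-1/157878) - 182175*(-1/227946) = -70663/157878 + 60725/75982 = 1054506371/2998971549 ≈ 0.35162)
-398889 - L = -398889 - 1*1054506371/2998971549 = -398889 - 1054506371/2998971549 = -1196257816715432/2998971549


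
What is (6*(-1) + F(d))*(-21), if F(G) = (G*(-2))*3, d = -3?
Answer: -252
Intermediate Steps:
F(G) = -6*G (F(G) = -2*G*3 = -6*G)
(6*(-1) + F(d))*(-21) = (6*(-1) - 6*(-3))*(-21) = (-6 + 18)*(-21) = 12*(-21) = -252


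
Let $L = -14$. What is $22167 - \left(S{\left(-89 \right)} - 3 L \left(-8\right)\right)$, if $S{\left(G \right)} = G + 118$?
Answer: $22474$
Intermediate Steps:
$S{\left(G \right)} = 118 + G$
$22167 - \left(S{\left(-89 \right)} - 3 L \left(-8\right)\right) = 22167 - \left(\left(118 - 89\right) - 3 \left(-14\right) \left(-8\right)\right) = 22167 - \left(29 - \left(-42\right) \left(-8\right)\right) = 22167 - \left(29 - 336\right) = 22167 - -307 = 22167 + 307 = 22474$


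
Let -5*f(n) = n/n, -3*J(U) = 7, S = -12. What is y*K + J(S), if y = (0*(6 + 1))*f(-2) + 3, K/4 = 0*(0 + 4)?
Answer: -7/3 ≈ -2.3333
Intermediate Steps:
J(U) = -7/3 (J(U) = -⅓*7 = -7/3)
K = 0 (K = 4*(0*(0 + 4)) = 4*(0*4) = 4*0 = 0)
f(n) = -⅕ (f(n) = -n/(5*n) = -⅕*1 = -⅕)
y = 3 (y = (0*(6 + 1))*(-⅕) + 3 = (0*7)*(-⅕) + 3 = 0*(-⅕) + 3 = 0 + 3 = 3)
y*K + J(S) = 3*0 - 7/3 = 0 - 7/3 = -7/3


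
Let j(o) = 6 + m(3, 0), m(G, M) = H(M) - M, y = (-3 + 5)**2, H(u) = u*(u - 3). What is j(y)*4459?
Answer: 26754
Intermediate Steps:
H(u) = u*(-3 + u)
y = 4 (y = 2**2 = 4)
m(G, M) = -M + M*(-3 + M) (m(G, M) = M*(-3 + M) - M = -M + M*(-3 + M))
j(o) = 6 (j(o) = 6 + 0*(-4 + 0) = 6 + 0*(-4) = 6 + 0 = 6)
j(y)*4459 = 6*4459 = 26754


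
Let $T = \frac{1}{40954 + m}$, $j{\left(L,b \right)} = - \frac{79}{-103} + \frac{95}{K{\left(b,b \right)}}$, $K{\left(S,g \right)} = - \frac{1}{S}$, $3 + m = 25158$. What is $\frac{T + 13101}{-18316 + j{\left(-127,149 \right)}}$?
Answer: $- \frac{44603841515}{110548593653} \approx -0.40348$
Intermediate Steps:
$m = 25155$ ($m = -3 + 25158 = 25155$)
$j{\left(L,b \right)} = \frac{79}{103} - 95 b$ ($j{\left(L,b \right)} = - \frac{79}{-103} + \frac{95}{\left(-1\right) \frac{1}{b}} = \left(-79\right) \left(- \frac{1}{103}\right) + 95 \left(- b\right) = \frac{79}{103} - 95 b$)
$T = \frac{1}{66109}$ ($T = \frac{1}{40954 + 25155} = \frac{1}{66109} \approx 1.5127 \cdot 10^{-5}$)
$\frac{T + 13101}{-18316 + j{\left(-127,149 \right)}} = \frac{\frac{1}{66109} + 13101}{-18316 + \left(\frac{79}{103} - 14155\right)} = \frac{866094010}{66109 \left(-18316 + \left(\frac{79}{103} - 14155\right)\right)} = \frac{866094010}{66109 \left(-18316 - \frac{1457886}{103}\right)} = \frac{866094010}{66109 \left(- \frac{3344434}{103}\right)} = \frac{866094010}{66109} \left(- \frac{103}{3344434}\right) = - \frac{44603841515}{110548593653}$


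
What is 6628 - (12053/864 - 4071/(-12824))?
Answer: 9159966349/1384992 ≈ 6613.7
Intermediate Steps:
6628 - (12053/864 - 4071/(-12824)) = 6628 - (12053*(1/864) - 4071*(-1/12824)) = 6628 - (12053/864 + 4071/12824) = 6628 - 1*19760627/1384992 = 6628 - 19760627/1384992 = 9159966349/1384992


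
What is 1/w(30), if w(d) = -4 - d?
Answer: -1/34 ≈ -0.029412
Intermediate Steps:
1/w(30) = 1/(-4 - 1*30) = 1/(-4 - 30) = 1/(-34) = -1/34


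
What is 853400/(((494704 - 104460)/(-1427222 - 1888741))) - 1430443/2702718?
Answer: -1912066924089493423/263679870798 ≈ -7.2515e+6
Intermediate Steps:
853400/(((494704 - 104460)/(-1427222 - 1888741))) - 1430443/2702718 = 853400/((390244/(-3315963))) - 1430443*1/2702718 = 853400/((390244*(-1/3315963))) - 1430443/2702718 = 853400/(-390244/3315963) - 1430443/2702718 = 853400*(-3315963/390244) - 1430443/2702718 = -707460706050/97561 - 1430443/2702718 = -1912066924089493423/263679870798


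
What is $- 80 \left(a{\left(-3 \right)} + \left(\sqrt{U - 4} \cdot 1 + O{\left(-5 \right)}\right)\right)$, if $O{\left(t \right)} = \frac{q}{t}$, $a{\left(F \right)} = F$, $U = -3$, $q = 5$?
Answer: $320 - 80 i \sqrt{7} \approx 320.0 - 211.66 i$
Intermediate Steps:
$O{\left(t \right)} = \frac{5}{t}$
$- 80 \left(a{\left(-3 \right)} + \left(\sqrt{U - 4} \cdot 1 + O{\left(-5 \right)}\right)\right) = - 80 \left(-3 + \left(\sqrt{-3 - 4} \cdot 1 + \frac{5}{-5}\right)\right) = - 80 \left(-3 + \left(\sqrt{-7} \cdot 1 + 5 \left(- \frac{1}{5}\right)\right)\right) = - 80 \left(-3 - \left(1 - i \sqrt{7} \cdot 1\right)\right) = - 80 \left(-3 - \left(1 - i \sqrt{7}\right)\right) = - 80 \left(-4 + i \sqrt{7}\right) = 320 - 80 i \sqrt{7}$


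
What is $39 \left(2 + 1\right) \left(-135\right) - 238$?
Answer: $-16033$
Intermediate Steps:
$39 \left(2 + 1\right) \left(-135\right) - 238 = 39 \cdot 3 \left(-135\right) - 238 = 117 \left(-135\right) - 238 = -15795 - 238 = -16033$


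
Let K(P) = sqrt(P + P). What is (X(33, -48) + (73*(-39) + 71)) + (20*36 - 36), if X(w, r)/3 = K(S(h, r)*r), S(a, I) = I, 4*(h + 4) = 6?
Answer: -2092 + 144*sqrt(2) ≈ -1888.4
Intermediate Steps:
h = -5/2 (h = -4 + (1/4)*6 = -4 + 3/2 = -5/2 ≈ -2.5000)
K(P) = sqrt(2)*sqrt(P) (K(P) = sqrt(2*P) = sqrt(2)*sqrt(P))
X(w, r) = 3*sqrt(2)*sqrt(r**2) (X(w, r) = 3*(sqrt(2)*sqrt(r*r)) = 3*(sqrt(2)*sqrt(r**2)) = 3*sqrt(2)*sqrt(r**2))
(X(33, -48) + (73*(-39) + 71)) + (20*36 - 36) = (3*sqrt(2)*sqrt((-48)**2) + (73*(-39) + 71)) + (20*36 - 36) = (3*sqrt(2)*sqrt(2304) + (-2847 + 71)) + (720 - 36) = (3*sqrt(2)*48 - 2776) + 684 = (144*sqrt(2) - 2776) + 684 = (-2776 + 144*sqrt(2)) + 684 = -2092 + 144*sqrt(2)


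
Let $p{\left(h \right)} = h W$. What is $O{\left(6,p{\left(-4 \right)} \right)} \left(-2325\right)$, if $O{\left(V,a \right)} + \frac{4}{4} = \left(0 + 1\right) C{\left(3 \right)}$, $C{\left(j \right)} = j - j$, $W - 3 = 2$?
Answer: $2325$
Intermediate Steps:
$W = 5$ ($W = 3 + 2 = 5$)
$C{\left(j \right)} = 0$
$p{\left(h \right)} = 5 h$ ($p{\left(h \right)} = h 5 = 5 h$)
$O{\left(V,a \right)} = -1$ ($O{\left(V,a \right)} = -1 + \left(0 + 1\right) 0 = -1 + 1 \cdot 0 = -1 + 0 = -1$)
$O{\left(6,p{\left(-4 \right)} \right)} \left(-2325\right) = \left(-1\right) \left(-2325\right) = 2325$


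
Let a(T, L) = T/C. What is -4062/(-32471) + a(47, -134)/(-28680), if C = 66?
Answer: 7687352423/61463706480 ≈ 0.12507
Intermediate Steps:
a(T, L) = T/66
-4062/(-32471) + a(47, -134)/(-28680) = -4062/(-32471) + ((1/66)*47)/(-28680) = -4062*(-1/32471) + (47/66)*(-1/28680) = 4062/32471 - 47/1892880 = 7687352423/61463706480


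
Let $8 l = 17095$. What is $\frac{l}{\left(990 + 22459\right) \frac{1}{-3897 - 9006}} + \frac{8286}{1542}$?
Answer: $- \frac{56429169193}{48211144} \approx -1170.5$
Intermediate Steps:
$l = \frac{17095}{8}$ ($l = \frac{1}{8} \cdot 17095 = \frac{17095}{8} \approx 2136.9$)
$\frac{l}{\left(990 + 22459\right) \frac{1}{-3897 - 9006}} + \frac{8286}{1542} = \frac{17095}{8 \frac{990 + 22459}{-3897 - 9006}} + \frac{8286}{1542} = \frac{17095}{8 \frac{23449}{-12903}} + 8286 \cdot \frac{1}{1542} = \frac{17095}{8 \cdot 23449 \left(- \frac{1}{12903}\right)} + \frac{1381}{257} = \frac{17095}{8 \left(- \frac{23449}{12903}\right)} + \frac{1381}{257} = \frac{17095}{8} \left(- \frac{12903}{23449}\right) + \frac{1381}{257} = - \frac{220576785}{187592} + \frac{1381}{257} = - \frac{56429169193}{48211144}$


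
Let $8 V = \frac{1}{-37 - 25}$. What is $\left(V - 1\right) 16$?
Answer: $- \frac{497}{31} \approx -16.032$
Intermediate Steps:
$V = - \frac{1}{496}$ ($V = \frac{1}{8 \left(-37 - 25\right)} = \frac{1}{8 \left(-62\right)} = \frac{1}{8} \left(- \frac{1}{62}\right) = - \frac{1}{496} \approx -0.0020161$)
$\left(V - 1\right) 16 = \left(- \frac{1}{496} - 1\right) 16 = \left(- \frac{497}{496}\right) 16 = - \frac{497}{31}$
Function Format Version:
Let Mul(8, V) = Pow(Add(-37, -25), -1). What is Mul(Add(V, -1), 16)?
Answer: Rational(-497, 31) ≈ -16.032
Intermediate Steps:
V = Rational(-1, 496) (V = Mul(Rational(1, 8), Pow(Add(-37, -25), -1)) = Mul(Rational(1, 8), Pow(-62, -1)) = Mul(Rational(1, 8), Rational(-1, 62)) = Rational(-1, 496) ≈ -0.0020161)
Mul(Add(V, -1), 16) = Mul(Add(Rational(-1, 496), -1), 16) = Mul(Rational(-497, 496), 16) = Rational(-497, 31)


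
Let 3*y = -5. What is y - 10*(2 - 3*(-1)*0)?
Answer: -65/3 ≈ -21.667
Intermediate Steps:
y = -5/3 (y = (1/3)*(-5) = -5/3 ≈ -1.6667)
y - 10*(2 - 3*(-1)*0) = -5/3 - 10*(2 - 3*(-1)*0) = -5/3 - 10*(2 - (-3)*0) = -5/3 - 10*(2 - 1*0) = -5/3 - 10*(2 + 0) = -5/3 - 10*2 = -5/3 - 20 = -65/3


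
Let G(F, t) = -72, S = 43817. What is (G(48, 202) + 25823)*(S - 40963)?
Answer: 73493354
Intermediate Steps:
(G(48, 202) + 25823)*(S - 40963) = (-72 + 25823)*(43817 - 40963) = 25751*2854 = 73493354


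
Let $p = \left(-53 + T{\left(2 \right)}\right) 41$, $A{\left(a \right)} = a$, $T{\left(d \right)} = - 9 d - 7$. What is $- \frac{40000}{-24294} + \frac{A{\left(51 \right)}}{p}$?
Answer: $\frac{21113501}{12948702} \approx 1.6306$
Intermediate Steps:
$T{\left(d \right)} = -7 - 9 d$
$p = -3198$ ($p = \left(-53 - 25\right) 41 = \left(-78\right) 41 = -3198$)
$- \frac{40000}{-24294} + \frac{A{\left(51 \right)}}{p} = - \frac{40000}{-24294} + \frac{51}{-3198} = \left(-40000\right) \left(- \frac{1}{24294}\right) + 51 \left(- \frac{1}{3198}\right) = \frac{20000}{12147} - \frac{17}{1066} = \frac{21113501}{12948702}$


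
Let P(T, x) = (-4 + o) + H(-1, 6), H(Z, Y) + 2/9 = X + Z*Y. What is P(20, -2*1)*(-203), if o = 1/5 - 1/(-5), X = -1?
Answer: 98861/45 ≈ 2196.9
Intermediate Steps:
H(Z, Y) = -11/9 + Y*Z (H(Z, Y) = -2/9 + (-1 + Z*Y) = -2/9 + (-1 + Y*Z) = -11/9 + Y*Z)
o = ⅖ (o = 1*(⅕) - 1*(-⅕) = ⅕ + ⅕ = ⅖ ≈ 0.40000)
P(T, x) = -487/45 (P(T, x) = (-4 + ⅖) + (-11/9 + 6*(-1)) = -18/5 + (-11/9 - 6) = -18/5 - 65/9 = -487/45)
P(20, -2*1)*(-203) = -487/45*(-203) = 98861/45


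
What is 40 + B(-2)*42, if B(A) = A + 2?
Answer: 40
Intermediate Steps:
B(A) = 2 + A
40 + B(-2)*42 = 40 + (2 - 2)*42 = 40 + 0*42 = 40 + 0 = 40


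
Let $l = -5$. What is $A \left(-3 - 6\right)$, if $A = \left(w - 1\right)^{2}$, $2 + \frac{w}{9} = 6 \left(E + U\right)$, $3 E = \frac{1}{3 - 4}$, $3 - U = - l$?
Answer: $-189225$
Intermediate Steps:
$U = -2$ ($U = 3 - \left(-1\right) \left(-5\right) = 3 - 5 = -2$)
$E = - \frac{1}{3}$ ($E = \frac{1}{3 \left(3 - 4\right)} = \frac{1}{3 \left(-1\right)} = \frac{1}{3} \left(-1\right) = - \frac{1}{3} \approx -0.33333$)
$w = -144$ ($w = -18 + 9 \cdot 6 \left(- \frac{1}{3} - 2\right) = -18 + 9 \cdot 6 \left(- \frac{7}{3}\right) = -18 + 9 \left(-14\right) = -18 - 126 = -144$)
$A = 21025$ ($A = \left(-144 - 1\right)^{2} = \left(-145\right)^{2} = 21025$)
$A \left(-3 - 6\right) = 21025 \left(-3 - 6\right) = 21025 \left(-9\right) = -189225$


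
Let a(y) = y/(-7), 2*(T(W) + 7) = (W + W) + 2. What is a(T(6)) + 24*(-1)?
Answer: -24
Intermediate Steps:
T(W) = -6 + W (T(W) = -7 + ((W + W) + 2)/2 = -7 + (2*W + 2)/2 = -7 + (2 + 2*W)/2 = -7 + (1 + W) = -6 + W)
a(y) = -y/7 (a(y) = y*(-⅐) = -y/7)
a(T(6)) + 24*(-1) = -(-6 + 6)/7 + 24*(-1) = -⅐*0 - 24 = 0 - 24 = -24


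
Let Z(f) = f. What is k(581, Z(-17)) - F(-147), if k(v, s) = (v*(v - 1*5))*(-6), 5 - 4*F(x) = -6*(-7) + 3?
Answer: -2007926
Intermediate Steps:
F(x) = -10 (F(x) = 5/4 - (-6*(-7) + 3)/4 = 5/4 - (42 + 3)/4 = 5/4 - 1/4*45 = 5/4 - 45/4 = -10)
k(v, s) = -6*v*(-5 + v) (k(v, s) = (v*(v - 5))*(-6) = (v*(-5 + v))*(-6) = -6*v*(-5 + v))
k(581, Z(-17)) - F(-147) = 6*581*(5 - 1*581) - 1*(-10) = 6*581*(5 - 581) + 10 = 6*581*(-576) + 10 = -2007936 + 10 = -2007926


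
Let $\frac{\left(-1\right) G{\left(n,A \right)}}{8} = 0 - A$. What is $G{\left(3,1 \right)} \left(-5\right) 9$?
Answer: $-360$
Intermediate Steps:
$G{\left(n,A \right)} = 8 A$ ($G{\left(n,A \right)} = - 8 \left(0 - A\right) = - 8 \left(- A\right) = 8 A$)
$G{\left(3,1 \right)} \left(-5\right) 9 = 8 \cdot 1 \left(-5\right) 9 = 8 \left(-5\right) 9 = \left(-40\right) 9 = -360$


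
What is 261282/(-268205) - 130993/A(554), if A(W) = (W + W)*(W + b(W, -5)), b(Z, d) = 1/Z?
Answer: -27930964679/23519049710 ≈ -1.1876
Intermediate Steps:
A(W) = 2*W*(W + 1/W) (A(W) = (W + W)*(W + 1/W) = (2*W)*(W + 1/W) = 2*W*(W + 1/W))
261282/(-268205) - 130993/A(554) = 261282/(-268205) - 130993/(2 + 2*554²) = 261282*(-1/268205) - 130993/(2 + 2*306916) = -37326/38315 - 130993/(2 + 613832) = -37326/38315 - 130993/613834 = -27930964679/23519049710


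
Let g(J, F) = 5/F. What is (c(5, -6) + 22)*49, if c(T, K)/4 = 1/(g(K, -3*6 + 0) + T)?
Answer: 95158/85 ≈ 1119.5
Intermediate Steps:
c(T, K) = 4/(-5/18 + T) (c(T, K) = 4/(5/(-3*6 + 0) + T) = 4/(5/(-18 + 0) + T) = 4/(5/(-18) + T) = 4/(5*(-1/18) + T) = 4/(-5/18 + T))
(c(5, -6) + 22)*49 = (72/(-5 + 18*5) + 22)*49 = (72/(-5 + 90) + 22)*49 = (72/85 + 22)*49 = (1942/85)*49 = 95158/85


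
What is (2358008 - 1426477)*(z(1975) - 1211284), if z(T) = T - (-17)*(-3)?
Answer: -1126556330160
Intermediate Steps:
z(T) = -51 + T (z(T) = T - 1*51 = T - 51 = -51 + T)
(2358008 - 1426477)*(z(1975) - 1211284) = (2358008 - 1426477)*((-51 + 1975) - 1211284) = 931531*(1924 - 1211284) = 931531*(-1209360) = -1126556330160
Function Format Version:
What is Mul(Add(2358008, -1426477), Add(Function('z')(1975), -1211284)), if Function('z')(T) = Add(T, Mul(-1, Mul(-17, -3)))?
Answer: -1126556330160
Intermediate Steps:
Function('z')(T) = Add(-51, T) (Function('z')(T) = Add(T, Mul(-1, 51)) = Add(T, -51) = Add(-51, T))
Mul(Add(2358008, -1426477), Add(Function('z')(1975), -1211284)) = Mul(Add(2358008, -1426477), Add(Add(-51, 1975), -1211284)) = Mul(931531, Add(1924, -1211284)) = Mul(931531, -1209360) = -1126556330160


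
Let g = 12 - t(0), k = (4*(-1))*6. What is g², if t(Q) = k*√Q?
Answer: 144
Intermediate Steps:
k = -24 (k = -4*6 = -24)
t(Q) = -24*√Q
g = 12 (g = 12 - (-24)*√0 = 12 - (-24)*0 = 12 - 1*0 = 12 + 0 = 12)
g² = 12² = 144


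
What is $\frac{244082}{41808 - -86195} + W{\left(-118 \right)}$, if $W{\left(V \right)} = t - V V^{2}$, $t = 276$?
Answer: $\frac{210348598006}{128003} \approx 1.6433 \cdot 10^{6}$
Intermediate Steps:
$W{\left(V \right)} = 276 - V^{3}$ ($W{\left(V \right)} = 276 - V V^{2} = 276 - V^{3}$)
$\frac{244082}{41808 - -86195} + W{\left(-118 \right)} = \frac{244082}{41808 - -86195} + \left(276 - \left(-118\right)^{3}\right) = \frac{244082}{41808 + 86195} + \left(276 - -1643032\right) = \frac{244082}{128003} + \left(276 + 1643032\right) = 244082 \cdot \frac{1}{128003} + 1643308 = \frac{244082}{128003} + 1643308 = \frac{210348598006}{128003}$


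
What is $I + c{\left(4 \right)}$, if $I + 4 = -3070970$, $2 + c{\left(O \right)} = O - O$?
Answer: $-3070976$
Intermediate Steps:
$c{\left(O \right)} = -2$ ($c{\left(O \right)} = -2 + \left(O - O\right) = -2 + 0 = -2$)
$I = -3070974$ ($I = -4 - 3070970 = -3070974$)
$I + c{\left(4 \right)} = -3070974 - 2 = -3070976$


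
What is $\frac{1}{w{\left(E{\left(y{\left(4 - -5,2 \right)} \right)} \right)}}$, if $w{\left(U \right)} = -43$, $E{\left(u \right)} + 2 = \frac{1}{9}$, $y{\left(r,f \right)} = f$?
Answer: $- \frac{1}{43} \approx -0.023256$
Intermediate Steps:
$E{\left(u \right)} = - \frac{17}{9}$ ($E{\left(u \right)} = -2 + \frac{1}{9} = - \frac{17}{9}$)
$\frac{1}{w{\left(E{\left(y{\left(4 - -5,2 \right)} \right)} \right)}} = \frac{1}{-43} = - \frac{1}{43}$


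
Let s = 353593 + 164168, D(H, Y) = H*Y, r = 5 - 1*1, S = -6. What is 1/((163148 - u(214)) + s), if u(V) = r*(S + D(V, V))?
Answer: 1/497749 ≈ 2.0090e-6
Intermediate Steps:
r = 4 (r = 5 - 1 = 4)
u(V) = -24 + 4*V² (u(V) = 4*(-6 + V*V) = 4*(-6 + V²) = -24 + 4*V²)
s = 517761
1/((163148 - u(214)) + s) = 1/((163148 - (-24 + 4*214²)) + 517761) = 1/((163148 - (-24 + 4*45796)) + 517761) = 1/((163148 - (-24 + 183184)) + 517761) = 1/((163148 - 1*183160) + 517761) = 1/((163148 - 183160) + 517761) = 1/(-20012 + 517761) = 1/497749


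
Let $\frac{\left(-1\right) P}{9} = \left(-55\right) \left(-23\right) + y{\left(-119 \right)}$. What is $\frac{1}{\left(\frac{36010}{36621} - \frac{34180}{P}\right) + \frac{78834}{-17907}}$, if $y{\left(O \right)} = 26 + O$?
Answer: $- \frac{547411021}{97807107} \approx -5.5968$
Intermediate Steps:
$P = -10548$ ($P = - 9 \left(\left(-55\right) \left(-23\right) + \left(26 - 119\right)\right) = - 9 \left(1265 - 93\right) = \left(-9\right) 1172 = -10548$)
$\frac{1}{\left(\frac{36010}{36621} - \frac{34180}{P}\right) + \frac{78834}{-17907}} = \frac{1}{\left(\frac{36010}{36621} - \frac{34180}{-10548}\right) + \frac{78834}{-17907}} = \frac{1}{\left(36010 \cdot \frac{1}{36621} - - \frac{8545}{2637}\right) + 78834 \left(- \frac{1}{17907}\right)} = \frac{1}{\left(\frac{2770}{2817} + \frac{8545}{2637}\right) - \frac{26278}{5969}} = \frac{1}{\frac{387355}{91709} - \frac{26278}{5969}} = \frac{1}{- \frac{97807107}{547411021}} = - \frac{547411021}{97807107}$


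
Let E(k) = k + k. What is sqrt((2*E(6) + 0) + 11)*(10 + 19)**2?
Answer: 841*sqrt(35) ≈ 4975.4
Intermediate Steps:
E(k) = 2*k
sqrt((2*E(6) + 0) + 11)*(10 + 19)**2 = sqrt((2*(2*6) + 0) + 11)*(10 + 19)**2 = sqrt((2*12 + 0) + 11)*29**2 = sqrt((24 + 0) + 11)*841 = sqrt(24 + 11)*841 = sqrt(35)*841 = 841*sqrt(35)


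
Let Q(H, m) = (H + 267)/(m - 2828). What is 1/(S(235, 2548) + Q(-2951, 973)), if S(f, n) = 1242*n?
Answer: 1855/5870365364 ≈ 3.1599e-7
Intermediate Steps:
Q(H, m) = (267 + H)/(-2828 + m)
1/(S(235, 2548) + Q(-2951, 973)) = 1/(1242*2548 + (267 - 2951)/(-2828 + 973)) = 1/(3164616 - 2684/(-1855)) = 1/(3164616 - 1/1855*(-2684)) = 1/(3164616 + 2684/1855) = 1/(5870365364/1855) = 1855/5870365364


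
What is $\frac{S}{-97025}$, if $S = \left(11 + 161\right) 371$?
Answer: $- \frac{63812}{97025} \approx -0.65769$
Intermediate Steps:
$S = 63812$ ($S = 172 \cdot 371 = 63812$)
$\frac{S}{-97025} = \frac{63812}{-97025} = 63812 \left(- \frac{1}{97025}\right) = - \frac{63812}{97025}$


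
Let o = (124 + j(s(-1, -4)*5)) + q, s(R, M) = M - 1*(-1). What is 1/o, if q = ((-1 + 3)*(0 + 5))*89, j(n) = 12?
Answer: 1/1026 ≈ 0.00097466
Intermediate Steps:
s(R, M) = 1 + M (s(R, M) = M + 1 = 1 + M)
q = 890 (q = (2*5)*89 = 10*89 = 890)
o = 1026 (o = (124 + 12) + 890 = 136 + 890 = 1026)
1/o = 1/1026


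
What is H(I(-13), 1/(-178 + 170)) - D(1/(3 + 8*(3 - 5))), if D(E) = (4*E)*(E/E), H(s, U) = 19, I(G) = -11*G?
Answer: 251/13 ≈ 19.308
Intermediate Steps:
D(E) = 4*E (D(E) = (4*E)*1 = 4*E)
H(I(-13), 1/(-178 + 170)) - D(1/(3 + 8*(3 - 5))) = 19 - 4/(3 + 8*(3 - 5)) = 19 - 4/(3 + 8*(-2)) = 19 - 4/(3 - 16) = 19 - 4/(-13) = 19 - 4*(-1)/13 = 19 - 1*(-4/13) = 19 + 4/13 = 251/13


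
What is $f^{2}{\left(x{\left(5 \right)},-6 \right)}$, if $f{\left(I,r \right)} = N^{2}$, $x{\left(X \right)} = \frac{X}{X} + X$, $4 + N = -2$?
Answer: $1296$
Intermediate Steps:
$N = -6$ ($N = -4 - 2 = -6$)
$x{\left(X \right)} = 1 + X$
$f{\left(I,r \right)} = 36$ ($f{\left(I,r \right)} = \left(-6\right)^{2} = 36$)
$f^{2}{\left(x{\left(5 \right)},-6 \right)} = 36^{2} = 1296$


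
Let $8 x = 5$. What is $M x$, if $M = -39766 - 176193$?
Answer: $- \frac{1079795}{8} \approx -1.3497 \cdot 10^{5}$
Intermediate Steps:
$M = -215959$ ($M = -39766 - 176193 = -215959$)
$x = \frac{5}{8}$ ($x = \frac{1}{8} \cdot 5 = \frac{5}{8} \approx 0.625$)
$M x = \left(-215959\right) \frac{5}{8} = - \frac{1079795}{8}$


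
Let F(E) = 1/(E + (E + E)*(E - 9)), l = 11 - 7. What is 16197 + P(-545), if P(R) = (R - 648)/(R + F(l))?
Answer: 317844285/19621 ≈ 16199.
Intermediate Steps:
l = 4
F(E) = 1/(E + 2*E*(-9 + E)) (F(E) = 1/(E + (2*E)*(-9 + E)) = 1/(E + 2*E*(-9 + E)))
P(R) = (-648 + R)/(-1/36 + R) (P(R) = (R - 648)/(R + 1/(4*(-17 + 2*4))) = (-648 + R)/(R + 1/(4*(-17 + 8))) = (-648 + R)/(R + (¼)/(-9)) = (-648 + R)/(R + (¼)*(-⅑)) = (-648 + R)/(R - 1/36) = (-648 + R)/(-1/36 + R))
16197 + P(-545) = 16197 + 36*(-648 - 545)/(-1 + 36*(-545)) = 16197 + 36*(-1193)/(-1 - 19620) = 16197 + 36*(-1193)/(-19621) = 16197 + 36*(-1/19621)*(-1193) = 16197 + 42948/19621 = 317844285/19621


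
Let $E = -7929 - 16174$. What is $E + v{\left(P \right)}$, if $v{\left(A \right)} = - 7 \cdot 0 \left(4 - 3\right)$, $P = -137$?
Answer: $-24103$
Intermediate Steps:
$v{\left(A \right)} = 0$ ($v{\left(A \right)} = - 7 \cdot 0 \cdot 1 = \left(-7\right) 0 = 0$)
$E = -24103$ ($E = -7929 - 16174 = -24103$)
$E + v{\left(P \right)} = -24103 + 0 = -24103$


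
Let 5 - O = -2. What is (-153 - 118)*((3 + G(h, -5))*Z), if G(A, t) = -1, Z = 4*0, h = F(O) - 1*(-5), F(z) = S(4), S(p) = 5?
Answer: 0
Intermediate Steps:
O = 7 (O = 5 - 1*(-2) = 5 + 2 = 7)
F(z) = 5
h = 10 (h = 5 - 1*(-5) = 5 + 5 = 10)
Z = 0
(-153 - 118)*((3 + G(h, -5))*Z) = (-153 - 118)*((3 - 1)*0) = -542*0 = -271*0 = 0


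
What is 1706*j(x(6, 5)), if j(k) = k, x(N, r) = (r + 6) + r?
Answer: 27296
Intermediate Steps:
x(N, r) = 6 + 2*r (x(N, r) = (6 + r) + r = 6 + 2*r)
1706*j(x(6, 5)) = 1706*(6 + 2*5) = 1706*(6 + 10) = 1706*16 = 27296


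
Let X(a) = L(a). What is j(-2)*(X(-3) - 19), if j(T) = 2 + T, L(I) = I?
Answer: 0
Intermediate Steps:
X(a) = a
j(-2)*(X(-3) - 19) = (2 - 2)*(-3 - 19) = 0*(-22) = 0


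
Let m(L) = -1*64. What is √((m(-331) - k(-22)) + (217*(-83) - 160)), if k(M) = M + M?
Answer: I*√18191 ≈ 134.87*I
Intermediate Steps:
k(M) = 2*M
m(L) = -64
√((m(-331) - k(-22)) + (217*(-83) - 160)) = √((-64 - 2*(-22)) + (217*(-83) - 160)) = √((-64 - 1*(-44)) + (-18011 - 160)) = √((-64 + 44) - 18171) = √(-20 - 18171) = √(-18191) = I*√18191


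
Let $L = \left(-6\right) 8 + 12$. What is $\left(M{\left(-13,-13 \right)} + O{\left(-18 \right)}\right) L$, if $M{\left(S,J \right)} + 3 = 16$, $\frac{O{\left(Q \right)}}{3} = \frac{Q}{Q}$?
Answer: $-576$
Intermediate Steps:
$O{\left(Q \right)} = 3$ ($O{\left(Q \right)} = 3 \frac{Q}{Q} = 3 \cdot 1 = 3$)
$M{\left(S,J \right)} = 13$ ($M{\left(S,J \right)} = -3 + 16 = 13$)
$L = -36$ ($L = -48 + 12 = -36$)
$\left(M{\left(-13,-13 \right)} + O{\left(-18 \right)}\right) L = \left(13 + 3\right) \left(-36\right) = 16 \left(-36\right) = -576$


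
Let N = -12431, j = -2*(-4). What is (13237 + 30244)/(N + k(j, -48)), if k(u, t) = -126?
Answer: -43481/12557 ≈ -3.4627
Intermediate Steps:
j = 8
(13237 + 30244)/(N + k(j, -48)) = (13237 + 30244)/(-12431 - 126) = 43481/(-12557) = 43481*(-1/12557) = -43481/12557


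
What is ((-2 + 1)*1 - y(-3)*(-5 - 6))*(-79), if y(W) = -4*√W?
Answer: 79 + 3476*I*√3 ≈ 79.0 + 6020.6*I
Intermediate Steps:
((-2 + 1)*1 - y(-3)*(-5 - 6))*(-79) = ((-2 + 1)*1 - (-4*I*√3)*(-5 - 6))*(-79) = (-1*1 - (-4*I*√3)*(-11))*(-79) = (-1 - (-4*I*√3)*(-11))*(-79) = (-1 - 44*I*√3)*(-79) = 79 + 3476*I*√3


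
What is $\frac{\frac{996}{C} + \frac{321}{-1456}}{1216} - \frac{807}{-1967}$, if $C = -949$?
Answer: $\frac{14862310623}{36318184448} \approx 0.40922$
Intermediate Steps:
$\frac{\frac{996}{C} + \frac{321}{-1456}}{1216} - \frac{807}{-1967} = \frac{\frac{996}{-949} + \frac{321}{-1456}}{1216} - \frac{807}{-1967} = \left(996 \left(- \frac{1}{949}\right) + 321 \left(- \frac{1}{1456}\right)\right) \frac{1}{1216} - - \frac{807}{1967} = \left(- \frac{996}{949} - \frac{321}{1456}\right) \frac{1}{1216} + \frac{807}{1967} = \left(- \frac{134985}{106288}\right) \frac{1}{1216} + \frac{807}{1967} = - \frac{134985}{129246208} + \frac{807}{1967} = \frac{14862310623}{36318184448}$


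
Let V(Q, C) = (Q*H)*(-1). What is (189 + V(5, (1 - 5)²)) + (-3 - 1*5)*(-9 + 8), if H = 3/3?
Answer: 192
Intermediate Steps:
H = 1 (H = 3*(⅓) = 1)
V(Q, C) = -Q (V(Q, C) = (Q*1)*(-1) = Q*(-1) = -Q)
(189 + V(5, (1 - 5)²)) + (-3 - 1*5)*(-9 + 8) = (189 - 1*5) + (-3 - 1*5)*(-9 + 8) = (189 - 5) + (-3 - 5)*(-1) = 184 - 8*(-1) = 184 + 8 = 192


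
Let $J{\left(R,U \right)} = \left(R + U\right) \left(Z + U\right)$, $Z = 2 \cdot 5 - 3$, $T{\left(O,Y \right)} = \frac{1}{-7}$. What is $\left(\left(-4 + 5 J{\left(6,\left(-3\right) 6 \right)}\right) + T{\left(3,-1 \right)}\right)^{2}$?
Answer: $\frac{21077281}{49} \approx 4.3015 \cdot 10^{5}$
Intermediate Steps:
$T{\left(O,Y \right)} = - \frac{1}{7}$
$Z = 7$ ($Z = 10 - 3 = 7$)
$J{\left(R,U \right)} = \left(7 + U\right) \left(R + U\right)$ ($J{\left(R,U \right)} = \left(R + U\right) \left(7 + U\right) = \left(7 + U\right) \left(R + U\right)$)
$\left(\left(-4 + 5 J{\left(6,\left(-3\right) 6 \right)}\right) + T{\left(3,-1 \right)}\right)^{2} = \left(\left(-4 + 5 \left(\left(\left(-3\right) 6\right)^{2} + 7 \cdot 6 + 7 \left(\left(-3\right) 6\right) + 6 \left(\left(-3\right) 6\right)\right)\right) - \frac{1}{7}\right)^{2} = \left(\left(-4 + 5 \left(\left(-18\right)^{2} + 42 + 7 \left(-18\right) + 6 \left(-18\right)\right)\right) - \frac{1}{7}\right)^{2} = \left(\left(-4 + 5 \left(324 + 42 - 126 - 108\right)\right) - \frac{1}{7}\right)^{2} = \left(\left(-4 + 5 \cdot 132\right) - \frac{1}{7}\right)^{2} = \left(\left(-4 + 660\right) - \frac{1}{7}\right)^{2} = \left(656 - \frac{1}{7}\right)^{2} = \left(\frac{4591}{7}\right)^{2} = \frac{21077281}{49}$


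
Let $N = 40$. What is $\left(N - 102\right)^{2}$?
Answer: $3844$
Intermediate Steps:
$\left(N - 102\right)^{2} = \left(40 - 102\right)^{2} = \left(-62\right)^{2} = 3844$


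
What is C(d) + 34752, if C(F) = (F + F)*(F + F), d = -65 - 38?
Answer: 77188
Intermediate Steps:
d = -103
C(F) = 4*F² (C(F) = (2*F)*(2*F) = 4*F²)
C(d) + 34752 = 4*(-103)² + 34752 = 4*10609 + 34752 = 42436 + 34752 = 77188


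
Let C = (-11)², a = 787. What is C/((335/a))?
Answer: 95227/335 ≈ 284.26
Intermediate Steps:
C = 121
C/((335/a)) = 121/((335/787)) = 121/((335*(1/787))) = 121/(335/787) = 121*(787/335) = 95227/335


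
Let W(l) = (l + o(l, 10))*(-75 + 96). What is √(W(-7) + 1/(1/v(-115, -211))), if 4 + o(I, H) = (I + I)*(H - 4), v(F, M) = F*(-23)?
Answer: 5*√26 ≈ 25.495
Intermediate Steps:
v(F, M) = -23*F
o(I, H) = -4 + 2*I*(-4 + H) (o(I, H) = -4 + (I + I)*(H - 4) = -4 + (2*I)*(-4 + H) = -4 + 2*I*(-4 + H))
W(l) = -84 + 273*l (W(l) = (l + (-4 - 8*l + 2*10*l))*(-75 + 96) = (l + (-4 - 8*l + 20*l))*21 = (l + (-4 + 12*l))*21 = (-4 + 13*l)*21 = -84 + 273*l)
√(W(-7) + 1/(1/v(-115, -211))) = √((-84 + 273*(-7)) + 1/(1/(-23*(-115)))) = √((-84 - 1911) + 1/(1/2645)) = √(-1995 + 1/(1/2645)) = √(-1995 + 2645) = √650 = 5*√26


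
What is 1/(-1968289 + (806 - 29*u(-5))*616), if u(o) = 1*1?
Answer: -1/1489657 ≈ -6.7130e-7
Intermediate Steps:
u(o) = 1
1/(-1968289 + (806 - 29*u(-5))*616) = 1/(-1968289 + (806 - 29*1)*616) = 1/(-1968289 + (806 - 29)*616) = 1/(-1968289 + 777*616) = 1/(-1968289 + 478632) = 1/(-1489657) = -1/1489657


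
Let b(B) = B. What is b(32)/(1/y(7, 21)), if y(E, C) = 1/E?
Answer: 32/7 ≈ 4.5714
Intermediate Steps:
b(32)/(1/y(7, 21)) = 32/(1/(1/7)) = 32/(1/(⅐)) = 32/7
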